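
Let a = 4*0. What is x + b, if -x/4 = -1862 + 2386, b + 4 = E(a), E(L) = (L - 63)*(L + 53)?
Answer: -5439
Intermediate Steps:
a = 0
E(L) = (-63 + L)*(53 + L)
b = -3343 (b = -4 + (-3339 + 0² - 10*0) = -4 + (-3339 + 0 + 0) = -4 - 3339 = -3343)
x = -2096 (x = -4*(-1862 + 2386) = -4*524 = -2096)
x + b = -2096 - 3343 = -5439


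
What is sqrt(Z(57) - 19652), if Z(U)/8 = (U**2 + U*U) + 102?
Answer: 2*sqrt(8287) ≈ 182.07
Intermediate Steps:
Z(U) = 816 + 16*U**2 (Z(U) = 8*((U**2 + U*U) + 102) = 8*((U**2 + U**2) + 102) = 8*(2*U**2 + 102) = 8*(102 + 2*U**2) = 816 + 16*U**2)
sqrt(Z(57) - 19652) = sqrt((816 + 16*57**2) - 19652) = sqrt((816 + 16*3249) - 19652) = sqrt((816 + 51984) - 19652) = sqrt(52800 - 19652) = sqrt(33148) = 2*sqrt(8287)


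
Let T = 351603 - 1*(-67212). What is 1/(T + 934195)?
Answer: 1/1353010 ≈ 7.3909e-7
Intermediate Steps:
T = 418815 (T = 351603 + 67212 = 418815)
1/(T + 934195) = 1/(418815 + 934195) = 1/1353010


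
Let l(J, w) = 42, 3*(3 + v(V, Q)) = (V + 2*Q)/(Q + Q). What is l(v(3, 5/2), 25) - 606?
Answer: -564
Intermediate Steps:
v(V, Q) = -3 + (V + 2*Q)/(6*Q) (v(V, Q) = -3 + ((V + 2*Q)/(Q + Q))/3 = -3 + ((V + 2*Q)/((2*Q)))/3 = -3 + ((V + 2*Q)*(1/(2*Q)))/3 = -3 + ((V + 2*Q)/(2*Q))/3 = -3 + (V + 2*Q)/(6*Q))
l(v(3, 5/2), 25) - 606 = 42 - 606 = -564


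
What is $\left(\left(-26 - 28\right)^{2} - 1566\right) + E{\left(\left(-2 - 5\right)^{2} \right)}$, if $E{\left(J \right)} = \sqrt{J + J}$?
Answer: $1350 + 7 \sqrt{2} \approx 1359.9$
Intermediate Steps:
$E{\left(J \right)} = \sqrt{2} \sqrt{J}$ ($E{\left(J \right)} = \sqrt{2 J} = \sqrt{2} \sqrt{J}$)
$\left(\left(-26 - 28\right)^{2} - 1566\right) + E{\left(\left(-2 - 5\right)^{2} \right)} = \left(\left(-26 - 28\right)^{2} - 1566\right) + \sqrt{2} \sqrt{\left(-2 - 5\right)^{2}} = \left(\left(-54\right)^{2} - 1566\right) + \sqrt{2} \sqrt{\left(-7\right)^{2}} = \left(2916 - 1566\right) + \sqrt{2} \sqrt{49} = 1350 + \sqrt{2} \cdot 7 = 1350 + 7 \sqrt{2}$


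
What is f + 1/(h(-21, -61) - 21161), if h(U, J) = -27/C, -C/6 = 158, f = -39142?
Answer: -261737348430/6686867 ≈ -39142.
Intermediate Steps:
C = -948 (C = -6*158 = -948)
h(U, J) = 9/316 (h(U, J) = -27/(-948) = -27*(-1/948) = 9/316)
f + 1/(h(-21, -61) - 21161) = -39142 + 1/(9/316 - 21161) = -39142 + 1/(-6686867/316) = -39142 - 316/6686867 = -261737348430/6686867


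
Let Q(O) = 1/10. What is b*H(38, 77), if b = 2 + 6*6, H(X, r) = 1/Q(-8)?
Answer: 380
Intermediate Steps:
Q(O) = 1/10
H(X, r) = 10 (H(X, r) = 1/(1/10) = 10)
b = 38 (b = 2 + 36 = 38)
b*H(38, 77) = 38*10 = 380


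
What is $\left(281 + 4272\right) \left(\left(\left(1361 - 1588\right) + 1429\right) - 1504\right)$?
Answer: $-1375006$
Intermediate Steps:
$\left(281 + 4272\right) \left(\left(\left(1361 - 1588\right) + 1429\right) - 1504\right) = 4553 \left(\left(-227 + 1429\right) - 1504\right) = 4553 \left(1202 - 1504\right) = 4553 \left(-302\right) = -1375006$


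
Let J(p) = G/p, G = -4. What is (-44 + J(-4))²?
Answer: 1849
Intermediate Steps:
J(p) = -4/p
(-44 + J(-4))² = (-44 - 4/(-4))² = (-44 - 4*(-¼))² = (-44 + 1)² = (-43)² = 1849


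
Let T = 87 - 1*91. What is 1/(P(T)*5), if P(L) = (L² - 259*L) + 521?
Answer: 1/7865 ≈ 0.00012715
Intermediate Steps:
T = -4 (T = 87 - 91 = -4)
P(L) = 521 + L² - 259*L
1/(P(T)*5) = 1/((521 + (-4)² - 259*(-4))*5) = 1/((521 + 16 + 1036)*5) = 1/(1573*5) = 1/7865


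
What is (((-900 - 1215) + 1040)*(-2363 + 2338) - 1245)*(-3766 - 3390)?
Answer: -183408280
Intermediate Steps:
(((-900 - 1215) + 1040)*(-2363 + 2338) - 1245)*(-3766 - 3390) = ((-2115 + 1040)*(-25) - 1245)*(-7156) = (-1075*(-25) - 1245)*(-7156) = (26875 - 1245)*(-7156) = 25630*(-7156) = -183408280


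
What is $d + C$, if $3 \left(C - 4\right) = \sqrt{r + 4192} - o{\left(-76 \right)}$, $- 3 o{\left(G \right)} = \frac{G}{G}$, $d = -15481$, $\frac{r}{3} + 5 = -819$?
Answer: $- \frac{139292}{9} + \frac{2 \sqrt{430}}{3} \approx -15463.0$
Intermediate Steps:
$r = -2472$ ($r = -15 + 3 \left(-819\right) = -15 - 2457 = -2472$)
$o{\left(G \right)} = - \frac{1}{3}$ ($o{\left(G \right)} = - \frac{G \frac{1}{G}}{3} = \left(- \frac{1}{3}\right) 1 = - \frac{1}{3}$)
$C = \frac{37}{9} + \frac{2 \sqrt{430}}{3}$ ($C = 4 + \frac{\sqrt{-2472 + 4192} - - \frac{1}{3}}{3} = 4 + \frac{\sqrt{1720} + \frac{1}{3}}{3} = 4 + \frac{2 \sqrt{430} + \frac{1}{3}}{3} = 4 + \frac{\frac{1}{3} + 2 \sqrt{430}}{3} = 4 + \left(\frac{1}{9} + \frac{2 \sqrt{430}}{3}\right) = \frac{37}{9} + \frac{2 \sqrt{430}}{3} \approx 17.935$)
$d + C = -15481 + \left(\frac{37}{9} + \frac{2 \sqrt{430}}{3}\right) = - \frac{139292}{9} + \frac{2 \sqrt{430}}{3}$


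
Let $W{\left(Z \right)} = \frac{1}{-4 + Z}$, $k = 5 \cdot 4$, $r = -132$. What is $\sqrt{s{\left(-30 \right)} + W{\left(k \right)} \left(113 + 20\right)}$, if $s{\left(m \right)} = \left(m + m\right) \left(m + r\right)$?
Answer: $\frac{\sqrt{155653}}{4} \approx 98.632$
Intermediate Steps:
$k = 20$
$s{\left(m \right)} = 2 m \left(-132 + m\right)$ ($s{\left(m \right)} = \left(m + m\right) \left(m - 132\right) = 2 m \left(-132 + m\right)$)
$\sqrt{s{\left(-30 \right)} + W{\left(k \right)} \left(113 + 20\right)} = \sqrt{2 \left(-30\right) \left(-132 - 30\right) + \frac{113 + 20}{-4 + 20}} = \sqrt{2 \left(-30\right) \left(-162\right) + \frac{1}{16} \cdot 133} = \sqrt{9720 + \frac{1}{16} \cdot 133} = \sqrt{9720 + \frac{133}{16}} = \sqrt{\frac{155653}{16}} = \frac{\sqrt{155653}}{4}$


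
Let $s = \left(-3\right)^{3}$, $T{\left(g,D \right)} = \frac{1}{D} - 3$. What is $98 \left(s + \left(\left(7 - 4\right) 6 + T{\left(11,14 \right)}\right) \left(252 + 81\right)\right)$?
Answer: $489195$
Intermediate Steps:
$T{\left(g,D \right)} = -3 + \frac{1}{D}$
$s = -27$
$98 \left(s + \left(\left(7 - 4\right) 6 + T{\left(11,14 \right)}\right) \left(252 + 81\right)\right) = 98 \left(-27 + \left(\left(7 - 4\right) 6 - \left(3 - \frac{1}{14}\right)\right) \left(252 + 81\right)\right) = 98 \left(-27 + \left(3 \cdot 6 + \left(-3 + \frac{1}{14}\right)\right) 333\right) = 98 \left(-27 + \left(18 - \frac{41}{14}\right) 333\right) = 98 \left(-27 + \frac{211}{14} \cdot 333\right) = 98 \left(-27 + \frac{70263}{14}\right) = 98 \cdot \frac{69885}{14} = 489195$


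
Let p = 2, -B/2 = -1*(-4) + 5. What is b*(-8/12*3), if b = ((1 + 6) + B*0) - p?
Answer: -10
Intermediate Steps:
B = -18 (B = -2*(-1*(-4) + 5) = -2*(4 + 5) = -2*9 = -18)
b = 5 (b = ((1 + 6) - 18*0) - 1*2 = (7 + 0) - 2 = 7 - 2 = 5)
b*(-8/12*3) = 5*(-8/12*3) = 5*(-8*1/12*3) = 5*(-2/3*3) = 5*(-2) = -10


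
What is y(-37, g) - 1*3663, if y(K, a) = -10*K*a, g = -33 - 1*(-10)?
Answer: -12173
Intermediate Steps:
g = -23 (g = -33 + 10 = -23)
y(K, a) = -10*K*a
y(-37, g) - 1*3663 = -10*(-37)*(-23) - 1*3663 = -8510 - 3663 = -12173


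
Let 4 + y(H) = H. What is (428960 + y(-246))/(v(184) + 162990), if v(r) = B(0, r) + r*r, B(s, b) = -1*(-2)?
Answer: 214355/98424 ≈ 2.1779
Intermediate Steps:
B(s, b) = 2
y(H) = -4 + H
v(r) = 2 + r² (v(r) = 2 + r*r = 2 + r²)
(428960 + y(-246))/(v(184) + 162990) = (428960 + (-4 - 246))/((2 + 184²) + 162990) = (428960 - 250)/((2 + 33856) + 162990) = 428710/(33858 + 162990) = 428710/196848 = 428710*(1/196848) = 214355/98424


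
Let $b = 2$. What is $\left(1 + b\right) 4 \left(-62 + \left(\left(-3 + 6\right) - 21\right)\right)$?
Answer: $-960$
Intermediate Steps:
$\left(1 + b\right) 4 \left(-62 + \left(\left(-3 + 6\right) - 21\right)\right) = \left(1 + 2\right) 4 \left(-62 + \left(\left(-3 + 6\right) - 21\right)\right) = 3 \cdot 4 \left(-62 + \left(3 - 21\right)\right) = 12 \left(-62 - 18\right) = 12 \left(-80\right) = -960$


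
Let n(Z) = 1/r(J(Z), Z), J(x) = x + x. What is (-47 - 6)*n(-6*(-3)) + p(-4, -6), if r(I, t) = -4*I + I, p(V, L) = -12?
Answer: -1243/108 ≈ -11.509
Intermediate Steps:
J(x) = 2*x
r(I, t) = -3*I
n(Z) = -1/(6*Z) (n(Z) = 1/(-6*Z) = -1/(6*Z))
(-47 - 6)*n(-6*(-3)) + p(-4, -6) = (-47 - 6)*(-1/(6*((-6*(-3))))) - 12 = -(-53)/(6*18) - 12 = -53*(-1/108) - 12 = 53/108 - 12 = -1243/108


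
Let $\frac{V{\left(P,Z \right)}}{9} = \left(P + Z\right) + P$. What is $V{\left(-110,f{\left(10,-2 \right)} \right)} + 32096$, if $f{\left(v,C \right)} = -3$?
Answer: $30089$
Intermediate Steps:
$V{\left(P,Z \right)} = 9 Z + 18 P$ ($V{\left(P,Z \right)} = 9 \left(\left(P + Z\right) + P\right) = 9 \left(Z + 2 P\right) = 9 Z + 18 P$)
$V{\left(-110,f{\left(10,-2 \right)} \right)} + 32096 = \left(9 \left(-3\right) + 18 \left(-110\right)\right) + 32096 = \left(-27 - 1980\right) + 32096 = -2007 + 32096 = 30089$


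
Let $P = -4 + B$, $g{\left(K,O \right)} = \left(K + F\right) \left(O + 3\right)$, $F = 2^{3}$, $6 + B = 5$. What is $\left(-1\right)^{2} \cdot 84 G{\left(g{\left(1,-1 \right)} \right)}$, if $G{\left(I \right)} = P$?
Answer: $-420$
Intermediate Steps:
$B = -1$ ($B = -6 + 5 = -1$)
$F = 8$
$g{\left(K,O \right)} = \left(3 + O\right) \left(8 + K\right)$ ($g{\left(K,O \right)} = \left(K + 8\right) \left(O + 3\right) = \left(8 + K\right) \left(3 + O\right) = \left(3 + O\right) \left(8 + K\right)$)
$P = -5$ ($P = -4 - 1 = -5$)
$G{\left(I \right)} = -5$
$\left(-1\right)^{2} \cdot 84 G{\left(g{\left(1,-1 \right)} \right)} = \left(-1\right)^{2} \cdot 84 \left(-5\right) = 1 \cdot 84 \left(-5\right) = 84 \left(-5\right) = -420$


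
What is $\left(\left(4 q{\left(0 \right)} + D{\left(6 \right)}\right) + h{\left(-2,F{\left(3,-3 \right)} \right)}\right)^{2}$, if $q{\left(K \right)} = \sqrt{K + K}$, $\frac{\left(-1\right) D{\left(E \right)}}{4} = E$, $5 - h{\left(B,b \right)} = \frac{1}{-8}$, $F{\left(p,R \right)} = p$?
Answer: $\frac{22801}{64} \approx 356.27$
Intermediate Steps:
$h{\left(B,b \right)} = \frac{41}{8}$ ($h{\left(B,b \right)} = 5 - \frac{1}{-8} = 5 - - \frac{1}{8} = 5 + \frac{1}{8} = \frac{41}{8}$)
$D{\left(E \right)} = - 4 E$
$q{\left(K \right)} = \sqrt{2} \sqrt{K}$ ($q{\left(K \right)} = \sqrt{2 K} = \sqrt{2} \sqrt{K}$)
$\left(\left(4 q{\left(0 \right)} + D{\left(6 \right)}\right) + h{\left(-2,F{\left(3,-3 \right)} \right)}\right)^{2} = \left(\left(4 \sqrt{2} \sqrt{0} - 24\right) + \frac{41}{8}\right)^{2} = \left(\left(4 \sqrt{2} \cdot 0 - 24\right) + \frac{41}{8}\right)^{2} = \left(\left(4 \cdot 0 - 24\right) + \frac{41}{8}\right)^{2} = \left(\left(0 - 24\right) + \frac{41}{8}\right)^{2} = \left(-24 + \frac{41}{8}\right)^{2} = \left(- \frac{151}{8}\right)^{2} = \frac{22801}{64}$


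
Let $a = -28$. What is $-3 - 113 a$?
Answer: $3161$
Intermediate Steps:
$-3 - 113 a = -3 - -3164 = -3 + 3164 = 3161$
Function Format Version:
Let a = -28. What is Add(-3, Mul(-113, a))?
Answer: 3161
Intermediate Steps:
Add(-3, Mul(-113, a)) = Add(-3, Mul(-113, -28)) = Add(-3, 3164) = 3161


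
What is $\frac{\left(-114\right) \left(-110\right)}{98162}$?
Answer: $\frac{6270}{49081} \approx 0.12775$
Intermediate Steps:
$\frac{\left(-114\right) \left(-110\right)}{98162} = 12540 \cdot \frac{1}{98162} = \frac{6270}{49081}$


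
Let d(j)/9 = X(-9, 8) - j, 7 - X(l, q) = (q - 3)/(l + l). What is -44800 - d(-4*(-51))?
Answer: -86059/2 ≈ -43030.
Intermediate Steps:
X(l, q) = 7 - (-3 + q)/(2*l) (X(l, q) = 7 - (q - 3)/(l + l) = 7 - (-3 + q)/(2*l))
d(j) = 131/2 - 9*j (d(j) = 9*((½)*(3 - 1*8 + 14*(-9))/(-9) - j) = 9*((½)*(-⅑)*(3 - 8 - 126) - j) = 9*((½)*(-⅑)*(-131) - j) = 9*(131/18 - j) = 131/2 - 9*j)
-44800 - d(-4*(-51)) = -44800 - (131/2 - (-36)*(-51)) = -44800 - (131/2 - 9*204) = -44800 - (131/2 - 1836) = -44800 - 1*(-3541/2) = -44800 + 3541/2 = -86059/2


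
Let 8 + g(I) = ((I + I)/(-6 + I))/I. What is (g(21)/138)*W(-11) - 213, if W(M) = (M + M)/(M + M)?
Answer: -220514/1035 ≈ -213.06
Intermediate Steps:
W(M) = 1 (W(M) = (2*M)/((2*M)) = (2*M)*(1/(2*M)) = 1)
g(I) = -8 + 2/(-6 + I) (g(I) = -8 + ((I + I)/(-6 + I))/I = -8 + ((2*I)/(-6 + I))/I = -8 + (2*I/(-6 + I))/I = -8 + 2/(-6 + I))
(g(21)/138)*W(-11) - 213 = ((2*(25 - 4*21)/(-6 + 21))/138)*1 - 213 = ((2*(25 - 84)/15)*(1/138))*1 - 213 = ((2*(1/15)*(-59))*(1/138))*1 - 213 = -118/15*1/138*1 - 213 = -59/1035*1 - 213 = -59/1035 - 213 = -220514/1035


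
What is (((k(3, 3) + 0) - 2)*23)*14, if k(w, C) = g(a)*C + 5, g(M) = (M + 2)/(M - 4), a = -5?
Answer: 1288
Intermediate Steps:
g(M) = (2 + M)/(-4 + M)
k(w, C) = 5 + C/3 (k(w, C) = ((2 - 5)/(-4 - 5))*C + 5 = (-3/(-9))*C + 5 = (-⅑*(-3))*C + 5 = C/3 + 5 = 5 + C/3)
(((k(3, 3) + 0) - 2)*23)*14 = ((((5 + (⅓)*3) + 0) - 2)*23)*14 = ((((5 + 1) + 0) - 2)*23)*14 = (((6 + 0) - 2)*23)*14 = ((6 - 2)*23)*14 = (4*23)*14 = 92*14 = 1288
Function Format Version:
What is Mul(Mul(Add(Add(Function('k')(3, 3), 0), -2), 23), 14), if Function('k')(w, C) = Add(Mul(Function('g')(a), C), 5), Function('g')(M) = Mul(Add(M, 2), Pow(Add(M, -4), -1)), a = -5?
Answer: 1288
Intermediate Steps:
Function('g')(M) = Mul(Pow(Add(-4, M), -1), Add(2, M)) (Function('g')(M) = Mul(Add(2, M), Pow(Add(-4, M), -1)) = Mul(Pow(Add(-4, M), -1), Add(2, M)))
Function('k')(w, C) = Add(5, Mul(Rational(1, 3), C)) (Function('k')(w, C) = Add(Mul(Mul(Pow(Add(-4, -5), -1), Add(2, -5)), C), 5) = Add(Mul(Mul(Pow(-9, -1), -3), C), 5) = Add(Mul(Mul(Rational(-1, 9), -3), C), 5) = Add(Mul(Rational(1, 3), C), 5) = Add(5, Mul(Rational(1, 3), C)))
Mul(Mul(Add(Add(Function('k')(3, 3), 0), -2), 23), 14) = Mul(Mul(Add(Add(Add(5, Mul(Rational(1, 3), 3)), 0), -2), 23), 14) = Mul(Mul(Add(Add(Add(5, 1), 0), -2), 23), 14) = Mul(Mul(Add(Add(6, 0), -2), 23), 14) = Mul(Mul(Add(6, -2), 23), 14) = Mul(Mul(4, 23), 14) = Mul(92, 14) = 1288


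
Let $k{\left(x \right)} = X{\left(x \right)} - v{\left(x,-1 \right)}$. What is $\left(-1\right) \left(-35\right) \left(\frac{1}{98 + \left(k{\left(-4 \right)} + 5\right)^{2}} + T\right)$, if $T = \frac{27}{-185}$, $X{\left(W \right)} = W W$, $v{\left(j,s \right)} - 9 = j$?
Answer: $- \frac{65611}{13098} \approx -5.0092$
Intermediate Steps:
$v{\left(j,s \right)} = 9 + j$
$X{\left(W \right)} = W^{2}$
$k{\left(x \right)} = -9 + x^{2} - x$ ($k{\left(x \right)} = x^{2} - \left(9 + x\right) = -9 + x^{2} - x$)
$T = - \frac{27}{185}$ ($T = 27 \left(- \frac{1}{185}\right) = - \frac{27}{185} \approx -0.14595$)
$\left(-1\right) \left(-35\right) \left(\frac{1}{98 + \left(k{\left(-4 \right)} + 5\right)^{2}} + T\right) = \left(-1\right) \left(-35\right) \left(\frac{1}{98 + \left(\left(-9 + \left(-4\right)^{2} - -4\right) + 5\right)^{2}} - \frac{27}{185}\right) = 35 \left(\frac{1}{98 + \left(\left(-9 + 16 + 4\right) + 5\right)^{2}} - \frac{27}{185}\right) = 35 \left(\frac{1}{98 + \left(11 + 5\right)^{2}} - \frac{27}{185}\right) = 35 \left(\frac{1}{98 + 16^{2}} - \frac{27}{185}\right) = 35 \left(\frac{1}{98 + 256} - \frac{27}{185}\right) = 35 \left(\frac{1}{354} - \frac{27}{185}\right) = 35 \left(- \frac{9373}{65490}\right) = - \frac{65611}{13098}$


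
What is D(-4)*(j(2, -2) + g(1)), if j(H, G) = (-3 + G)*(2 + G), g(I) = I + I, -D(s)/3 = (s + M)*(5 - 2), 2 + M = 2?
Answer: 72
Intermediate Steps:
M = 0 (M = -2 + 2 = 0)
D(s) = -9*s (D(s) = -3*(s + 0)*(5 - 2) = -3*s*3 = -9*s)
g(I) = 2*I
D(-4)*(j(2, -2) + g(1)) = (-9*(-4))*((-6 + (-2)² - 1*(-2)) + 2*1) = 36*((-6 + 4 + 2) + 2) = 36*(0 + 2) = 36*2 = 72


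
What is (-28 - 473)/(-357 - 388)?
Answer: 501/745 ≈ 0.67248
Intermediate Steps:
(-28 - 473)/(-357 - 388) = -501/(-745) = -501*(-1/745) = 501/745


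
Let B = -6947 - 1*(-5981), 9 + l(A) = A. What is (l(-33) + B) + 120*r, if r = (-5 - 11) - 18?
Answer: -5088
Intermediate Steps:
l(A) = -9 + A
B = -966 (B = -6947 + 5981 = -966)
r = -34 (r = -16 - 18 = -34)
(l(-33) + B) + 120*r = ((-9 - 33) - 966) + 120*(-34) = (-42 - 966) - 4080 = -1008 - 4080 = -5088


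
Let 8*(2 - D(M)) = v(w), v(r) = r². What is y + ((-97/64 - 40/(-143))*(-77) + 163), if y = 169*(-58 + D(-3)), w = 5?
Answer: -8098655/832 ≈ -9734.0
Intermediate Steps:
D(M) = -9/8 (D(M) = 2 - ⅛*5² = 2 - ⅛*25 = 2 - 25/8 = -9/8)
y = -79937/8 (y = 169*(-58 - 9/8) = 169*(-473/8) = -79937/8 ≈ -9992.1)
y + ((-97/64 - 40/(-143))*(-77) + 163) = -79937/8 + ((-97/64 - 40/(-143))*(-77) + 163) = -79937/8 + ((-97*1/64 - 40*(-1/143))*(-77) + 163) = -79937/8 + ((-97/64 + 40/143)*(-77) + 163) = -79937/8 + (-11311/9152*(-77) + 163) = -79937/8 + (79177/832 + 163) = -79937/8 + 214793/832 = -8098655/832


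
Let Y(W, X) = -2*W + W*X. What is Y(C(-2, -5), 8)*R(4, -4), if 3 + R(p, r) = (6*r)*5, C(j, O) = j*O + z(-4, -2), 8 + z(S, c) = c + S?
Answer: 2952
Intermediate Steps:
z(S, c) = -8 + S + c (z(S, c) = -8 + (c + S) = -8 + (S + c) = -8 + S + c)
C(j, O) = -14 + O*j (C(j, O) = j*O + (-8 - 4 - 2) = O*j - 14 = -14 + O*j)
R(p, r) = -3 + 30*r (R(p, r) = -3 + (6*r)*5 = -3 + 30*r)
Y(C(-2, -5), 8)*R(4, -4) = ((-14 - 5*(-2))*(-2 + 8))*(-3 + 30*(-4)) = ((-14 + 10)*6)*(-3 - 120) = -4*6*(-123) = -24*(-123) = 2952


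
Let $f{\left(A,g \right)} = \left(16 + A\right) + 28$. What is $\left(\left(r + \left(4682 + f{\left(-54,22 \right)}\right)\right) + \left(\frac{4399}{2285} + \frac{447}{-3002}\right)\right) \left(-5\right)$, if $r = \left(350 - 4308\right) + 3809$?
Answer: $- \frac{31038019513}{1371914} \approx -22624.0$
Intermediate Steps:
$f{\left(A,g \right)} = 44 + A$
$r = -149$ ($r = -3958 + 3809 = -149$)
$\left(\left(r + \left(4682 + f{\left(-54,22 \right)}\right)\right) + \left(\frac{4399}{2285} + \frac{447}{-3002}\right)\right) \left(-5\right) = \left(\left(-149 + \left(4682 + \left(44 - 54\right)\right)\right) + \left(\frac{4399}{2285} + \frac{447}{-3002}\right)\right) \left(-5\right) = \left(\left(-149 + \left(4682 - 10\right)\right) + \left(4399 \cdot \frac{1}{2285} + 447 \left(- \frac{1}{3002}\right)\right)\right) \left(-5\right) = \left(\left(-149 + 4672\right) + \left(\frac{4399}{2285} - \frac{447}{3002}\right)\right) \left(-5\right) = \left(4523 + \frac{12184403}{6859570}\right) \left(-5\right) = \frac{31038019513}{6859570} \left(-5\right) = - \frac{31038019513}{1371914}$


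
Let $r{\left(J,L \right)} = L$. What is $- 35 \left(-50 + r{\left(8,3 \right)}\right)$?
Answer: $1645$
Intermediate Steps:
$- 35 \left(-50 + r{\left(8,3 \right)}\right) = - 35 \left(-50 + 3\right) = \left(-35\right) \left(-47\right) = 1645$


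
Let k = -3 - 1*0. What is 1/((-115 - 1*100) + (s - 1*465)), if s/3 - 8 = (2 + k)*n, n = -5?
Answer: -1/641 ≈ -0.0015601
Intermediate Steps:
k = -3 (k = -3 + 0 = -3)
s = 39 (s = 24 + 3*((2 - 3)*(-5)) = 24 + 3*(-1*(-5)) = 24 + 3*5 = 24 + 15 = 39)
1/((-115 - 1*100) + (s - 1*465)) = 1/((-115 - 1*100) + (39 - 1*465)) = 1/((-115 - 100) + (39 - 465)) = 1/(-215 - 426) = 1/(-641) = -1/641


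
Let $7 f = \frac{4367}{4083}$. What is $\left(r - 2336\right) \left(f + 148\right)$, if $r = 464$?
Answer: $- \frac{2642237520}{9527} \approx -2.7734 \cdot 10^{5}$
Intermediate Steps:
$f = \frac{4367}{28581}$ ($f = \frac{4367 \cdot \frac{1}{4083}}{7} = \frac{1}{7} \cdot \frac{4367}{4083} = \frac{4367}{28581} \approx 0.15279$)
$\left(r - 2336\right) \left(f + 148\right) = \left(464 - 2336\right) \left(\frac{4367}{28581} + 148\right) = \left(-1872\right) \frac{4234355}{28581} = - \frac{2642237520}{9527}$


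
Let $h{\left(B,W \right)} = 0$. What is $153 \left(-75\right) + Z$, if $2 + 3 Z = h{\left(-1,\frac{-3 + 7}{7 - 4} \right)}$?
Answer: $- \frac{34427}{3} \approx -11476.0$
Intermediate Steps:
$Z = - \frac{2}{3}$ ($Z = - \frac{2}{3} + \frac{1}{3} \cdot 0 = - \frac{2}{3} + 0 = - \frac{2}{3} \approx -0.66667$)
$153 \left(-75\right) + Z = 153 \left(-75\right) - \frac{2}{3} = -11475 - \frac{2}{3} = - \frac{34427}{3}$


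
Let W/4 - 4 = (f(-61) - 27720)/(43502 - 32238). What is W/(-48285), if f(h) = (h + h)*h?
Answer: -12389/67985280 ≈ -0.00018223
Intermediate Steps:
f(h) = 2*h² (f(h) = (2*h)*h = 2*h²)
W = 12389/1408 (W = 16 + 4*((2*(-61)² - 27720)/(43502 - 32238)) = 16 + 4*((2*3721 - 27720)/11264) = 16 + 4*((7442 - 27720)*(1/11264)) = 16 + 4*(-20278*1/11264) = 16 + 4*(-10139/5632) = 16 - 10139/1408 = 12389/1408 ≈ 8.7990)
W/(-48285) = (12389/1408)/(-48285) = (12389/1408)*(-1/48285) = -12389/67985280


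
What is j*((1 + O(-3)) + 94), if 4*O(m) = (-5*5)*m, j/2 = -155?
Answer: -70525/2 ≈ -35263.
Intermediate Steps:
j = -310 (j = 2*(-155) = -310)
O(m) = -25*m/4 (O(m) = ((-5*5)*m)/4 = (-25*m)/4 = -25*m/4)
j*((1 + O(-3)) + 94) = -310*((1 - 25/4*(-3)) + 94) = -310*((1 + 75/4) + 94) = -310*(79/4 + 94) = -310*455/4 = -70525/2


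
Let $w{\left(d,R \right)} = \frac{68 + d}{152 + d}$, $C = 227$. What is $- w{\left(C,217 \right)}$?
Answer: $- \frac{295}{379} \approx -0.77836$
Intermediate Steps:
$w{\left(d,R \right)} = \frac{68 + d}{152 + d}$
$- w{\left(C,217 \right)} = - \frac{68 + 227}{152 + 227} = - \frac{295}{379}$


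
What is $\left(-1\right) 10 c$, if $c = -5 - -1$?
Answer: $40$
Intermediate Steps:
$c = -4$ ($c = -5 + 1 = -4$)
$\left(-1\right) 10 c = \left(-1\right) 10 \left(-4\right) = \left(-10\right) \left(-4\right) = 40$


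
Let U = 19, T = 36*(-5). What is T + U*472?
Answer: 8788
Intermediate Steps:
T = -180
T + U*472 = -180 + 19*472 = -180 + 8968 = 8788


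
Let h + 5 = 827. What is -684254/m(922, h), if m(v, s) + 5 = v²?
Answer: -684254/850079 ≈ -0.80493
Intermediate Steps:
h = 822 (h = -5 + 827 = 822)
m(v, s) = -5 + v²
-684254/m(922, h) = -684254/(-5 + 922²) = -684254/(-5 + 850084) = -684254/850079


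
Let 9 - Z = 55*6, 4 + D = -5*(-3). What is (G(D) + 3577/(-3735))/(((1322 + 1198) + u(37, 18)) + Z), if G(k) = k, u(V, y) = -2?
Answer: 37508/8205795 ≈ 0.0045709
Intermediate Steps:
D = 11 (D = -4 - 5*(-3) = -4 + 15 = 11)
Z = -321 (Z = 9 - 55*6 = 9 - 1*330 = 9 - 330 = -321)
(G(D) + 3577/(-3735))/(((1322 + 1198) + u(37, 18)) + Z) = (11 + 3577/(-3735))/(((1322 + 1198) - 2) - 321) = (11 + 3577*(-1/3735))/((2520 - 2) - 321) = (11 - 3577/3735)/(2518 - 321) = (37508/3735)/2197 = (37508/3735)*(1/2197) = 37508/8205795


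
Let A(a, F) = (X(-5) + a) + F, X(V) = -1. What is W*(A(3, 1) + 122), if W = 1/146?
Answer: 125/146 ≈ 0.85616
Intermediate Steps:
A(a, F) = -1 + F + a (A(a, F) = (-1 + a) + F = -1 + F + a)
W = 1/146 ≈ 0.0068493
W*(A(3, 1) + 122) = ((-1 + 1 + 3) + 122)/146 = (3 + 122)/146 = (1/146)*125 = 125/146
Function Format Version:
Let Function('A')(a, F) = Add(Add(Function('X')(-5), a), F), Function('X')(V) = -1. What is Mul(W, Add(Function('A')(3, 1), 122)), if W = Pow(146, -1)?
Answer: Rational(125, 146) ≈ 0.85616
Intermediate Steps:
Function('A')(a, F) = Add(-1, F, a) (Function('A')(a, F) = Add(Add(-1, a), F) = Add(-1, F, a))
W = Rational(1, 146) ≈ 0.0068493
Mul(W, Add(Function('A')(3, 1), 122)) = Mul(Rational(1, 146), Add(Add(-1, 1, 3), 122)) = Mul(Rational(1, 146), Add(3, 122)) = Mul(Rational(1, 146), 125) = Rational(125, 146)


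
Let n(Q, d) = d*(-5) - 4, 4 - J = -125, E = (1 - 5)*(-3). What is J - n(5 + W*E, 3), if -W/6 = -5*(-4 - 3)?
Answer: 148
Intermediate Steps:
E = 12 (E = -4*(-3) = 12)
W = -210 (W = -(-30)*(-4 - 3) = -(-30)*(-7) = -6*35 = -210)
J = 129 (J = 4 - 1*(-125) = 4 + 125 = 129)
n(Q, d) = -4 - 5*d (n(Q, d) = -5*d - 4 = -4 - 5*d)
J - n(5 + W*E, 3) = 129 - (-4 - 5*3) = 129 - (-4 - 15) = 129 - 1*(-19) = 129 + 19 = 148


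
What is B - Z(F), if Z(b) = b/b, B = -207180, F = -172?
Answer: -207181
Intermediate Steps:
Z(b) = 1
B - Z(F) = -207180 - 1*1 = -207180 - 1 = -207181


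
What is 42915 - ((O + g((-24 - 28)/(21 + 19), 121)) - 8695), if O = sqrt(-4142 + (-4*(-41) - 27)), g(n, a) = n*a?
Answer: 517673/10 - 3*I*sqrt(445) ≈ 51767.0 - 63.285*I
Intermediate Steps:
g(n, a) = a*n
O = 3*I*sqrt(445) (O = sqrt(-4142 + (164 - 27)) = sqrt(-4142 + 137) = sqrt(-4005) = 3*I*sqrt(445) ≈ 63.285*I)
42915 - ((O + g((-24 - 28)/(21 + 19), 121)) - 8695) = 42915 - ((3*I*sqrt(445) + 121*((-24 - 28)/(21 + 19))) - 8695) = 42915 - ((3*I*sqrt(445) + 121*(-52/40)) - 8695) = 42915 - ((3*I*sqrt(445) + 121*(-52*1/40)) - 8695) = 42915 - ((3*I*sqrt(445) + 121*(-13/10)) - 8695) = 42915 - ((3*I*sqrt(445) - 1573/10) - 8695) = 42915 - ((-1573/10 + 3*I*sqrt(445)) - 8695) = 42915 - (-88523/10 + 3*I*sqrt(445)) = 42915 + (88523/10 - 3*I*sqrt(445)) = 517673/10 - 3*I*sqrt(445)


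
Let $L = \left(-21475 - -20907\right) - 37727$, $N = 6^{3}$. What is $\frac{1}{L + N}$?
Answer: $- \frac{1}{38079} \approx -2.6261 \cdot 10^{-5}$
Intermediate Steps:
$N = 216$
$L = -38295$ ($L = \left(-21475 + 20907\right) - 37727 = -568 - 37727 = -38295$)
$\frac{1}{L + N} = \frac{1}{-38295 + 216} = \frac{1}{-38079} = - \frac{1}{38079}$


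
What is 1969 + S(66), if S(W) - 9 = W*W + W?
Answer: 6400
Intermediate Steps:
S(W) = 9 + W + W**2 (S(W) = 9 + (W*W + W) = 9 + (W**2 + W) = 9 + (W + W**2) = 9 + W + W**2)
1969 + S(66) = 1969 + (9 + 66 + 66**2) = 1969 + (9 + 66 + 4356) = 1969 + 4431 = 6400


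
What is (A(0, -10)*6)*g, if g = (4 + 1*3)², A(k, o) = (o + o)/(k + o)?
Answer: 588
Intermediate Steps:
A(k, o) = 2*o/(k + o) (A(k, o) = (2*o)/(k + o) = 2*o/(k + o))
g = 49 (g = (4 + 3)² = 7² = 49)
(A(0, -10)*6)*g = ((2*(-10)/(0 - 10))*6)*49 = ((2*(-10)/(-10))*6)*49 = ((2*(-10)*(-⅒))*6)*49 = (2*6)*49 = 12*49 = 588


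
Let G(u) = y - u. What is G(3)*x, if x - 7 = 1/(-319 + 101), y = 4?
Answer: 1525/218 ≈ 6.9954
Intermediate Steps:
G(u) = 4 - u
x = 1525/218 (x = 7 + 1/(-319 + 101) = 7 + 1/(-218) = 7 - 1/218 = 1525/218 ≈ 6.9954)
G(3)*x = (4 - 1*3)*(1525/218) = (4 - 3)*(1525/218) = 1*(1525/218) = 1525/218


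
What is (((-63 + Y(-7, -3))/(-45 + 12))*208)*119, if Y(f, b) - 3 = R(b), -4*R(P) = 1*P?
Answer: 488852/11 ≈ 44441.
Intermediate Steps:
R(P) = -P/4
Y(f, b) = 3 - b/4
(((-63 + Y(-7, -3))/(-45 + 12))*208)*119 = (((-63 + (3 - ¼*(-3)))/(-45 + 12))*208)*119 = (((-63 + (3 + ¾))/(-33))*208)*119 = (((-63 + 15/4)*(-1/33))*208)*119 = (-237/4*(-1/33)*208)*119 = ((79/44)*208)*119 = (4108/11)*119 = 488852/11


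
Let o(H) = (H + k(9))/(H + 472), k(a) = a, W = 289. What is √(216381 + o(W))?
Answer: √125311007879/761 ≈ 465.17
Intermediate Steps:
o(H) = (9 + H)/(472 + H) (o(H) = (H + 9)/(H + 472) = (9 + H)/(472 + H))
√(216381 + o(W)) = √(216381 + (9 + 289)/(472 + 289)) = √(216381 + 298/761) = √(164666239/761) = √125311007879/761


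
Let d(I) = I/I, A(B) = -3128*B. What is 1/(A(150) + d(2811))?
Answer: -1/469199 ≈ -2.1313e-6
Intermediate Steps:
d(I) = 1
1/(A(150) + d(2811)) = 1/(-3128*150 + 1) = 1/(-469200 + 1) = 1/(-469199) = -1/469199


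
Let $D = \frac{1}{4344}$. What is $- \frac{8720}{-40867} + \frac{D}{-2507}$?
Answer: $\frac{94964316893}{445058303736} \approx 0.21338$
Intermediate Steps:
$D = \frac{1}{4344} \approx 0.0002302$
$- \frac{8720}{-40867} + \frac{D}{-2507} = - \frac{8720}{-40867} + \frac{1}{4344 \left(-2507\right)} = \left(-8720\right) \left(- \frac{1}{40867}\right) + \frac{1}{4344} \left(- \frac{1}{2507}\right) = \frac{8720}{40867} - \frac{1}{10890408} = \frac{94964316893}{445058303736}$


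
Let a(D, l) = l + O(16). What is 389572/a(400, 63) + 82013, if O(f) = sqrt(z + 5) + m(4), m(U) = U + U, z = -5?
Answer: 6212495/71 ≈ 87500.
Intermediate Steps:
m(U) = 2*U
O(f) = 8 (O(f) = sqrt(-5 + 5) + 2*4 = sqrt(0) + 8 = 0 + 8 = 8)
a(D, l) = 8 + l (a(D, l) = l + 8 = 8 + l)
389572/a(400, 63) + 82013 = 389572/(8 + 63) + 82013 = 389572/71 + 82013 = 6212495/71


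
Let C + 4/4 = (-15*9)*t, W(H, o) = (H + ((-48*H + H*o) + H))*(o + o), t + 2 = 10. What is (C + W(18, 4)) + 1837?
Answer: -5292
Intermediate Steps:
t = 8 (t = -2 + 10 = 8)
W(H, o) = 2*o*(-46*H + H*o) (W(H, o) = (H + (-47*H + H*o))*(2*o) = (-46*H + H*o)*(2*o) = 2*o*(-46*H + H*o))
C = -1081 (C = -1 - 15*9*8 = -1 - 135*8 = -1 - 1080 = -1081)
(C + W(18, 4)) + 1837 = (-1081 + 2*18*4*(-46 + 4)) + 1837 = (-1081 + 2*18*4*(-42)) + 1837 = (-1081 - 6048) + 1837 = -7129 + 1837 = -5292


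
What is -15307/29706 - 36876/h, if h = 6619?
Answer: -1196755489/196624014 ≈ -6.0865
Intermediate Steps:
-15307/29706 - 36876/h = -15307/29706 - 36876/6619 = -1196755489/196624014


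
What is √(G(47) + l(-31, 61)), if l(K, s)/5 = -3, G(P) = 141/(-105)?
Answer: 2*I*√5005/35 ≈ 4.0426*I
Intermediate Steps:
G(P) = -47/35 (G(P) = 141*(-1/105) = -47/35)
l(K, s) = -15 (l(K, s) = 5*(-3) = -15)
√(G(47) + l(-31, 61)) = √(-47/35 - 15) = √(-572/35) = 2*I*√5005/35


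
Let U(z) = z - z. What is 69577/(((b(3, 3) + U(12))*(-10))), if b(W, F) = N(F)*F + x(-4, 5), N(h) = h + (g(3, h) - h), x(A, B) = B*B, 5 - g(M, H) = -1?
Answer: -69577/430 ≈ -161.81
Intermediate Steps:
U(z) = 0
g(M, H) = 6 (g(M, H) = 5 - 1*(-1) = 5 + 1 = 6)
x(A, B) = B**2
N(h) = 6 (N(h) = h + (6 - h) = 6)
b(W, F) = 25 + 6*F (b(W, F) = 6*F + 5**2 = 6*F + 25 = 25 + 6*F)
69577/(((b(3, 3) + U(12))*(-10))) = 69577/((((25 + 6*3) + 0)*(-10))) = 69577/((((25 + 18) + 0)*(-10))) = 69577/(((43 + 0)*(-10))) = 69577/((43*(-10))) = 69577/(-430) = 69577*(-1/430) = -69577/430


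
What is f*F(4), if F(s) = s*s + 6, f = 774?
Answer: 17028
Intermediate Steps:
F(s) = 6 + s² (F(s) = s² + 6 = 6 + s²)
f*F(4) = 774*(6 + 4²) = 774*(6 + 16) = 774*22 = 17028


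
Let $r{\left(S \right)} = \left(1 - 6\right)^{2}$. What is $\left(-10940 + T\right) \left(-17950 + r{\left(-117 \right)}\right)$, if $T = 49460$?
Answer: $-690471000$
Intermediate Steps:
$r{\left(S \right)} = 25$ ($r{\left(S \right)} = \left(1 - 6\right)^{2} = \left(-5\right)^{2} = 25$)
$\left(-10940 + T\right) \left(-17950 + r{\left(-117 \right)}\right) = \left(-10940 + 49460\right) \left(-17950 + 25\right) = 38520 \left(-17925\right) = -690471000$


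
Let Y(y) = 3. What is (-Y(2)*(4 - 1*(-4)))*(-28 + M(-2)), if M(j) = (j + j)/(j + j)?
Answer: 648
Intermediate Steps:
M(j) = 1 (M(j) = (2*j)/((2*j)) = (2*j)*(1/(2*j)) = 1)
(-Y(2)*(4 - 1*(-4)))*(-28 + M(-2)) = (-3*(4 - 1*(-4)))*(-28 + 1) = -3*(4 + 4)*(-27) = -3*8*(-27) = -1*24*(-27) = -24*(-27) = 648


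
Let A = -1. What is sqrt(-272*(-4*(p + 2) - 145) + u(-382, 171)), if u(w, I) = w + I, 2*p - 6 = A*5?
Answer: 3*sqrt(4661) ≈ 204.81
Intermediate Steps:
p = 1/2 (p = 3 + (-1*5)/2 = 3 + (1/2)*(-5) = 3 - 5/2 = 1/2 ≈ 0.50000)
u(w, I) = I + w
sqrt(-272*(-4*(p + 2) - 145) + u(-382, 171)) = sqrt(-272*(-4*(1/2 + 2) - 145) + (171 - 382)) = sqrt(-272*(-4*5/2 - 145) - 211) = sqrt(-272*(-10 - 145) - 211) = sqrt(-272*(-155) - 211) = sqrt(42160 - 211) = sqrt(41949) = 3*sqrt(4661)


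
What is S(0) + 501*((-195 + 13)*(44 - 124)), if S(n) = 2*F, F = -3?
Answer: 7294554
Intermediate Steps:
S(n) = -6 (S(n) = 2*(-3) = -6)
S(0) + 501*((-195 + 13)*(44 - 124)) = -6 + 501*((-195 + 13)*(44 - 124)) = -6 + 501*(-182*(-80)) = -6 + 501*14560 = -6 + 7294560 = 7294554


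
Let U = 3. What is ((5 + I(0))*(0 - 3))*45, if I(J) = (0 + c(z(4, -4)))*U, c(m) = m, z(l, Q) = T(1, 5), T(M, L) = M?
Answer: -1080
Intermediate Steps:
z(l, Q) = 1
I(J) = 3 (I(J) = (0 + 1)*3 = 1*3 = 3)
((5 + I(0))*(0 - 3))*45 = ((5 + 3)*(0 - 3))*45 = (8*(-3))*45 = -24*45 = -1080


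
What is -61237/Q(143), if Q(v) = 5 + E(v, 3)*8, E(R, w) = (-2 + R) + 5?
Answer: -61237/1173 ≈ -52.205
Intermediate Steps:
E(R, w) = 3 + R
Q(v) = 29 + 8*v (Q(v) = 5 + (3 + v)*8 = 5 + (24 + 8*v) = 29 + 8*v)
-61237/Q(143) = -61237/(29 + 8*143) = -61237/(29 + 1144) = -61237/1173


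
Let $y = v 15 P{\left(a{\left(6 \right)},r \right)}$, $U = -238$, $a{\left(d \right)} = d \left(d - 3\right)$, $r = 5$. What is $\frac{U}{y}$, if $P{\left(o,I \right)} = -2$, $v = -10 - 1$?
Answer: $- \frac{119}{165} \approx -0.72121$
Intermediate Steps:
$a{\left(d \right)} = d \left(-3 + d\right)$
$v = -11$ ($v = -10 - 1 = -11$)
$y = 330$ ($y = \left(-11\right) 15 \left(-2\right) = \left(-165\right) \left(-2\right) = 330$)
$\frac{U}{y} = - \frac{238}{330} = \left(-238\right) \frac{1}{330} = - \frac{119}{165}$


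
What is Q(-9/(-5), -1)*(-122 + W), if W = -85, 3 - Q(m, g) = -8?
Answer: -2277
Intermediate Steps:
Q(m, g) = 11 (Q(m, g) = 3 - 1*(-8) = 3 + 8 = 11)
Q(-9/(-5), -1)*(-122 + W) = 11*(-122 - 85) = 11*(-207) = -2277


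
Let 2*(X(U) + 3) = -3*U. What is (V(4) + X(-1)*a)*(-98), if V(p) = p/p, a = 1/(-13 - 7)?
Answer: -2107/20 ≈ -105.35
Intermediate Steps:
X(U) = -3 - 3*U/2 (X(U) = -3 + (-3*U)/2 = -3 - 3*U/2)
a = -1/20 (a = 1/(-20) = -1/20 ≈ -0.050000)
V(p) = 1
(V(4) + X(-1)*a)*(-98) = (1 + (-3 - 3/2*(-1))*(-1/20))*(-98) = (1 + (-3 + 3/2)*(-1/20))*(-98) = (1 - 3/2*(-1/20))*(-98) = (1 + 3/40)*(-98) = (43/40)*(-98) = -2107/20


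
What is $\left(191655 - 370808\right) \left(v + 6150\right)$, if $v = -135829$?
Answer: $23232381887$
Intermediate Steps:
$\left(191655 - 370808\right) \left(v + 6150\right) = \left(191655 - 370808\right) \left(-135829 + 6150\right) = \left(-179153\right) \left(-129679\right) = 23232381887$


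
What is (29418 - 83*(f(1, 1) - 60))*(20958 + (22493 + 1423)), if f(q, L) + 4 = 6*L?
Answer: 1536126768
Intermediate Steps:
f(q, L) = -4 + 6*L
(29418 - 83*(f(1, 1) - 60))*(20958 + (22493 + 1423)) = (29418 - 83*((-4 + 6*1) - 60))*(20958 + (22493 + 1423)) = (29418 - 83*((-4 + 6) - 60))*(20958 + 23916) = (29418 - 83*(2 - 60))*44874 = (29418 - 83*(-58))*44874 = (29418 + 4814)*44874 = 34232*44874 = 1536126768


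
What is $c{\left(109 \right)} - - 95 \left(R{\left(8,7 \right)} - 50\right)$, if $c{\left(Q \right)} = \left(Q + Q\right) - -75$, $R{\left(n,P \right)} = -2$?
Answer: $-4647$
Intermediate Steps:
$c{\left(Q \right)} = 75 + 2 Q$ ($c{\left(Q \right)} = 2 Q + 75 = 75 + 2 Q$)
$c{\left(109 \right)} - - 95 \left(R{\left(8,7 \right)} - 50\right) = \left(75 + 2 \cdot 109\right) - - 95 \left(-2 - 50\right) = \left(75 + 218\right) - \left(-95\right) \left(-52\right) = 293 - 4940 = -4647$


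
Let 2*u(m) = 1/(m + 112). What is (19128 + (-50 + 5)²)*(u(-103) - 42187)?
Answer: -5354282615/6 ≈ -8.9238e+8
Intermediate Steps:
u(m) = 1/(2*(112 + m)) (u(m) = 1/(2*(m + 112)) = 1/(2*(112 + m)))
(19128 + (-50 + 5)²)*(u(-103) - 42187) = (19128 + (-50 + 5)²)*(1/(2*(112 - 103)) - 42187) = (19128 + (-45)²)*((½)/9 - 42187) = (19128 + 2025)*((½)*(⅑) - 42187) = 21153*(1/18 - 42187) = 21153*(-759365/18) = -5354282615/6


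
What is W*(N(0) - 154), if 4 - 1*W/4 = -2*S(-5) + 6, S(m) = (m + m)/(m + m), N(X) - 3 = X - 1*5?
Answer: 0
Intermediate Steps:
N(X) = -2 + X (N(X) = 3 + (X - 1*5) = 3 + (X - 5) = 3 + (-5 + X) = -2 + X)
S(m) = 1 (S(m) = (2*m)/((2*m)) = (2*m)*(1/(2*m)) = 1)
W = 0 (W = 16 - 4*(-2*1 + 6) = 16 - 4*(-2 + 6) = 16 - 4*4 = 16 - 16 = 0)
W*(N(0) - 154) = 0*((-2 + 0) - 154) = 0*(-2 - 154) = 0*(-156) = 0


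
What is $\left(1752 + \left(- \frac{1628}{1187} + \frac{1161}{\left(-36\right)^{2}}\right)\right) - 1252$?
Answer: $\frac{28460897}{56976} \approx 499.52$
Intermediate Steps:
$\left(1752 + \left(- \frac{1628}{1187} + \frac{1161}{\left(-36\right)^{2}}\right)\right) - 1252 = \left(1752 + \left(\left(-1628\right) \frac{1}{1187} + \frac{1161}{1296}\right)\right) - 1252 = \left(1752 + \left(- \frac{1628}{1187} + 1161 \cdot \frac{1}{1296}\right)\right) - 1252 = \left(1752 + \left(- \frac{1628}{1187} + \frac{43}{48}\right)\right) - 1252 = \left(1752 - \frac{27103}{56976}\right) - 1252 = \frac{99794849}{56976} - 1252 = \frac{28460897}{56976}$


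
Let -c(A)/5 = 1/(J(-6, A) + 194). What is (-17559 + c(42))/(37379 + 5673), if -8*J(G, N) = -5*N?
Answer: -15469499/37928812 ≈ -0.40786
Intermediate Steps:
J(G, N) = 5*N/8 (J(G, N) = -(-5)*N/8 = 5*N/8)
c(A) = -5/(194 + 5*A/8) (c(A) = -5/(5*A/8 + 194) = -5/(194 + 5*A/8))
(-17559 + c(42))/(37379 + 5673) = (-17559 - 40/(1552 + 5*42))/(37379 + 5673) = (-17559 - 40/(1552 + 210))/43052 = (-17559 - 40/1762)*(1/43052) = (-17559 - 40*1/1762)*(1/43052) = (-17559 - 20/881)*(1/43052) = -15469499/881*1/43052 = -15469499/37928812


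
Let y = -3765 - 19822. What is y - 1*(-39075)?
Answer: 15488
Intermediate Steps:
y = -23587
y - 1*(-39075) = -23587 - 1*(-39075) = -23587 + 39075 = 15488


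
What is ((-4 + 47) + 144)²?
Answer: 34969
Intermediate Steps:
((-4 + 47) + 144)² = (43 + 144)² = 187² = 34969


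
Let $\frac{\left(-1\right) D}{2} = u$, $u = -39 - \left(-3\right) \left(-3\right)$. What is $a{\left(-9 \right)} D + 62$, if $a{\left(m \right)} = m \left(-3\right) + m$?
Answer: $1790$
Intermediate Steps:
$u = -48$ ($u = -39 - 9 = -48$)
$a{\left(m \right)} = - 2 m$ ($a{\left(m \right)} = - 3 m + m = - 2 m$)
$D = 96$ ($D = \left(-2\right) \left(-48\right) = 96$)
$a{\left(-9 \right)} D + 62 = \left(-2\right) \left(-9\right) 96 + 62 = 18 \cdot 96 + 62 = 1728 + 62 = 1790$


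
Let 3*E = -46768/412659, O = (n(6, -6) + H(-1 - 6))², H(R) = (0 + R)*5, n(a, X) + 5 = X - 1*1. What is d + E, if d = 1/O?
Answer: -102072535/2734691193 ≈ -0.037325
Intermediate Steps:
n(a, X) = -6 + X (n(a, X) = -5 + (X - 1*1) = -5 + (X - 1) = -5 + (-1 + X) = -6 + X)
H(R) = 5*R (H(R) = R*5 = 5*R)
O = 2209 (O = ((-6 - 6) + 5*(-1 - 6))² = (-12 + 5*(-7))² = (-12 - 35)² = (-47)² = 2209)
E = -46768/1237977 (E = (-46768/412659)/3 = (-46768*1/412659)/3 = (⅓)*(-46768/412659) = -46768/1237977 ≈ -0.037778)
d = 1/2209 ≈ 0.00045269
d + E = 1/2209 - 46768/1237977 = -102072535/2734691193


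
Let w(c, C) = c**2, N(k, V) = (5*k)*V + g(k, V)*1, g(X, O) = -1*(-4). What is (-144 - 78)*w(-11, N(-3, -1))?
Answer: -26862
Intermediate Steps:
g(X, O) = 4
N(k, V) = 4 + 5*V*k (N(k, V) = (5*k)*V + 4*1 = 5*V*k + 4 = 4 + 5*V*k)
(-144 - 78)*w(-11, N(-3, -1)) = (-144 - 78)*(-11)**2 = -222*121 = -26862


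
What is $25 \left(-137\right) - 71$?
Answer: $-3496$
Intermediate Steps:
$25 \left(-137\right) - 71 = -3425 - 71 = -3496$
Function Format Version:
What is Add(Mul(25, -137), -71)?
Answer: -3496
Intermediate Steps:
Add(Mul(25, -137), -71) = Add(-3425, -71) = -3496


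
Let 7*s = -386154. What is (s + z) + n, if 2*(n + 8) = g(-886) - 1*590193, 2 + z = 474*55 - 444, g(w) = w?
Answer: -4551237/14 ≈ -3.2509e+5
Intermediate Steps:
s = -386154/7 (s = (⅐)*(-386154) = -386154/7 ≈ -55165.)
z = 25624 (z = -2 + (474*55 - 444) = -2 + (26070 - 444) = -2 + 25626 = 25624)
n = -591095/2 (n = -8 + (-886 - 1*590193)/2 = -8 + (-886 - 590193)/2 = -8 + (½)*(-591079) = -8 - 591079/2 = -591095/2 ≈ -2.9555e+5)
(s + z) + n = (-386154/7 + 25624) - 591095/2 = -206786/7 - 591095/2 = -4551237/14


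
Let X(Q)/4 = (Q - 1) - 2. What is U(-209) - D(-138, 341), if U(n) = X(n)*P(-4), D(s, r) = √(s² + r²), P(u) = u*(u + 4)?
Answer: -5*√5413 ≈ -367.87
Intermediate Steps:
P(u) = u*(4 + u)
D(s, r) = √(r² + s²)
X(Q) = -12 + 4*Q (X(Q) = 4*((Q - 1) - 2) = 4*((-1 + Q) - 2) = 4*(-3 + Q) = -12 + 4*Q)
U(n) = 0 (U(n) = (-12 + 4*n)*(-4*(4 - 4)) = (-12 + 4*n)*(-4*0) = (-12 + 4*n)*0 = 0)
U(-209) - D(-138, 341) = 0 - √(341² + (-138)²) = 0 - √(116281 + 19044) = 0 - √135325 = 0 - 5*√5413 = -5*√5413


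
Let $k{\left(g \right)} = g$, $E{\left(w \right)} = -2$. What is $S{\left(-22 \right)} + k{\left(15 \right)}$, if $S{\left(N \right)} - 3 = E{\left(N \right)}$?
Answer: $16$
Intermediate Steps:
$S{\left(N \right)} = 1$ ($S{\left(N \right)} = 3 - 2 = 1$)
$S{\left(-22 \right)} + k{\left(15 \right)} = 1 + 15 = 16$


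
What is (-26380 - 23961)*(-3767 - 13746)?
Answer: 881621933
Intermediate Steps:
(-26380 - 23961)*(-3767 - 13746) = -50341*(-17513) = 881621933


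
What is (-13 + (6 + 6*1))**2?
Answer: 1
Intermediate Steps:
(-13 + (6 + 6*1))**2 = (-13 + (6 + 6))**2 = (-13 + 12)**2 = (-1)**2 = 1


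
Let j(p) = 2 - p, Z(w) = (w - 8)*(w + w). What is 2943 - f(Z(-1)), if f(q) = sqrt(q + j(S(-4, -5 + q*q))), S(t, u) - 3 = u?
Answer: 2943 - I*sqrt(302) ≈ 2943.0 - 17.378*I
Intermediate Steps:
Z(w) = 2*w*(-8 + w) (Z(w) = (-8 + w)*(2*w) = 2*w*(-8 + w))
S(t, u) = 3 + u
f(q) = sqrt(4 + q - q**2) (f(q) = sqrt(q + (2 - (3 + (-5 + q*q)))) = sqrt(q + (2 - (3 + (-5 + q**2)))) = sqrt(q + (2 - (-2 + q**2))) = sqrt(q + (2 + (2 - q**2))) = sqrt(q + (4 - q**2)) = sqrt(4 + q - q**2))
2943 - f(Z(-1)) = 2943 - sqrt(4 + 2*(-1)*(-8 - 1) - (2*(-1)*(-8 - 1))**2) = 2943 - sqrt(4 + 2*(-1)*(-9) - (2*(-1)*(-9))**2) = 2943 - sqrt(4 + 18 - 1*18**2) = 2943 - sqrt(4 + 18 - 1*324) = 2943 - sqrt(4 + 18 - 324) = 2943 - sqrt(-302) = 2943 - I*sqrt(302)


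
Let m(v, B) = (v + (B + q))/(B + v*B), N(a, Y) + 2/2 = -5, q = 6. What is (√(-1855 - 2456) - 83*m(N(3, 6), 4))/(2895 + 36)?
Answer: 83/14655 + I*√479/977 ≈ 0.0056636 + 0.022401*I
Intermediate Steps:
N(a, Y) = -6 (N(a, Y) = -1 - 5 = -6)
m(v, B) = (6 + B + v)/(B + B*v) (m(v, B) = (v + (B + 6))/(B + v*B) = (v + (6 + B))/(B + B*v) = (6 + B + v)/(B + B*v))
(√(-1855 - 2456) - 83*m(N(3, 6), 4))/(2895 + 36) = (√(-1855 - 2456) - 83*(6 + 4 - 6)/(4*(1 - 6)))/(2895 + 36) = (√(-4311) - 83*4/(4*(-5)))/2931 = (3*I*√479 - 83*(-1)*4/(4*5))*(1/2931) = (3*I*√479 - 83*(-⅕))*(1/2931) = (3*I*√479 + 83/5)*(1/2931) = (83/5 + 3*I*√479)*(1/2931) = 83/14655 + I*√479/977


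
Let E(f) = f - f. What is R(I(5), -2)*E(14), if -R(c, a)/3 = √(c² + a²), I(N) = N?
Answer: 0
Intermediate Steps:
E(f) = 0
R(c, a) = -3*√(a² + c²) (R(c, a) = -3*√(c² + a²) = -3*√(a² + c²))
R(I(5), -2)*E(14) = -3*√((-2)² + 5²)*0 = -3*√(4 + 25)*0 = -3*√29*0 = 0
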